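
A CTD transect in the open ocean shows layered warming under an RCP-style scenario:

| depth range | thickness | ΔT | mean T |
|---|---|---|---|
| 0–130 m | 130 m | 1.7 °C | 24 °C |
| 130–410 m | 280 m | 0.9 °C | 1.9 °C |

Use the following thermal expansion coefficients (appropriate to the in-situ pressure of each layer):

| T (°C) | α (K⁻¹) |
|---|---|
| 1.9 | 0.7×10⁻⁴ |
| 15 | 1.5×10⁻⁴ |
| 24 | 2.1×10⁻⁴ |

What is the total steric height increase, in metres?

Layer 1 at 24 °C → α = 2.1×10⁻⁴ K⁻¹
Layer 2 at 1.9 °C → α = 0.7×10⁻⁴ K⁻¹
Layer 1: 130 × 2.1×10⁻⁴ × 1.7 = 0.04641 m
Layer 2: 280 × 0.9 × 0.7×10⁻⁴ = 0.01764 m
Δh = 0.04641 + 0.01764 = 0.06405 m ≈ 0.0641 m

Δh ≈ 0.0641 m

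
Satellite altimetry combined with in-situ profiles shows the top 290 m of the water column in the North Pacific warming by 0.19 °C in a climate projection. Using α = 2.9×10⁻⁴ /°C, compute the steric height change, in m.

Δh = αΔT·H = 2.9×10⁻⁴ × 0.19 × 290 = 0.015979 m

0.0160 m of thermosteric rise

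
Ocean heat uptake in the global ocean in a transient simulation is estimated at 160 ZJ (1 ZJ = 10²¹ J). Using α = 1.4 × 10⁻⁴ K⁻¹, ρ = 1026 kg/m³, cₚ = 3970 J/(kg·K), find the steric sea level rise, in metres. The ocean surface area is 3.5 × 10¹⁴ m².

0.0157 m

Per unit area: Q = 160×10²¹ / (3.5×10¹⁴) ≈ 4.571×10⁸ J/m²
Δh = αQ/(ρcₚ) = 1.4×10⁻⁴ × 4.571×10⁸ / (1026 × 3970) ≈ 0.015711 m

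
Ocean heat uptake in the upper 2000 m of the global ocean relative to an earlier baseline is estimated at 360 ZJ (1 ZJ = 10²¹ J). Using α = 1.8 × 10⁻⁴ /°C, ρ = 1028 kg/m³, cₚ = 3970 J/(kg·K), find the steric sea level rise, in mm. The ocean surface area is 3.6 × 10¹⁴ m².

Per unit area: Q = 360×10²¹ / (3.6×10¹⁴) = 1×10⁹ J/m²
Δh = αQ/(ρcₚ) = 1.8×10⁻⁴ × 1×10⁹ / (1028 × 3970) ≈ 0.044105 m

Δh ≈ 44.1 mm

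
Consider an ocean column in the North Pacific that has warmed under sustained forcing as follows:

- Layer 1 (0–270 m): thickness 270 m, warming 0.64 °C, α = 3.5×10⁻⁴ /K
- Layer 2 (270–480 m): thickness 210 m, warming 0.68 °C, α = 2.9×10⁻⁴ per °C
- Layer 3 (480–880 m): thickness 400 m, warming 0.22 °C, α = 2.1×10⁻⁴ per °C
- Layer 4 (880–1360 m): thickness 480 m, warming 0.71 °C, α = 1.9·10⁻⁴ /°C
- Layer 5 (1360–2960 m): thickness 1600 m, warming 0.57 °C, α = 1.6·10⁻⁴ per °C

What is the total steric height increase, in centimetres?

0–270 m: 270 × 0.64 × 3.5×10⁻⁴ = 0.06048 m
Layer 2: 210 × 0.68 × 2.9×10⁻⁴ = 0.041412 m
400 × 0.22 × 2.1×10⁻⁴ = 0.01848 m
480 × 0.71 × 1.9×10⁻⁴ = 0.064752 m
1360–2960 m: 1.6×10⁻⁴ × 1600 × 0.57 = 0.14592 m
Δh = 0.06048 + 0.041412 + 0.01848 + 0.064752 + 0.14592 = 0.331044 m ≈ 33 cm

Δh = 33 cm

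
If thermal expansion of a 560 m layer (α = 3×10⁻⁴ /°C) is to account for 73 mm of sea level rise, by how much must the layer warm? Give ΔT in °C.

ΔT = Δh/(αH) = 0.073 / (3×10⁻⁴ × 560) ≈ 0.4345 °C

ΔT ≈ 0.43 °C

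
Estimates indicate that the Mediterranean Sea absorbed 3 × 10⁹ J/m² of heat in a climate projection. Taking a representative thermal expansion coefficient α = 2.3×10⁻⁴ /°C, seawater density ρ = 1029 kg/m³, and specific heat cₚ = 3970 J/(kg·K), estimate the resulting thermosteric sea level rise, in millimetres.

169 mm

Δh = αQ/(ρcₚ) = 2.3×10⁻⁴ × 3×10⁹ / (1029 × 3970) ≈ 0.16891 m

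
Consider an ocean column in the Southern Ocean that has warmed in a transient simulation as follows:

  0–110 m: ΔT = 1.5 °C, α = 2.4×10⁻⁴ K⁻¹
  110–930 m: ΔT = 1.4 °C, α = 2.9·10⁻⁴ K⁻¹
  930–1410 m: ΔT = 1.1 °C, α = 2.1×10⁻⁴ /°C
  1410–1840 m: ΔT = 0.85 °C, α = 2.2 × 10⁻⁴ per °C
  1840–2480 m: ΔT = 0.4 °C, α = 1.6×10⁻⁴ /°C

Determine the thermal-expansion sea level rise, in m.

1.5 × 110 × 2.4×10⁻⁴ = 0.03960 m
Layer 2: 2.9×10⁻⁴ × 1.4 × 820 = 0.33292 m
930–1410 m: 480 × 2.1×10⁻⁴ × 1.1 = 0.11088 m
Layer 4: 430 × 2.2×10⁻⁴ × 0.85 = 0.08041 m
1840–2480 m: 1.6×10⁻⁴ × 640 × 0.4 = 0.04096 m
Δh = 0.03960 + 0.33292 + 0.11088 + 0.08041 + 0.04096 = 0.60477 m

0.60 m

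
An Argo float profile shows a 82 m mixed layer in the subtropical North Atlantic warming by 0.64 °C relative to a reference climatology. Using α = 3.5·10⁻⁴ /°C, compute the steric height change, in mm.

Δh = αΔT·H = 3.5×10⁻⁴ × 0.64 × 82 = 0.018368 m

18.4 mm of thermosteric rise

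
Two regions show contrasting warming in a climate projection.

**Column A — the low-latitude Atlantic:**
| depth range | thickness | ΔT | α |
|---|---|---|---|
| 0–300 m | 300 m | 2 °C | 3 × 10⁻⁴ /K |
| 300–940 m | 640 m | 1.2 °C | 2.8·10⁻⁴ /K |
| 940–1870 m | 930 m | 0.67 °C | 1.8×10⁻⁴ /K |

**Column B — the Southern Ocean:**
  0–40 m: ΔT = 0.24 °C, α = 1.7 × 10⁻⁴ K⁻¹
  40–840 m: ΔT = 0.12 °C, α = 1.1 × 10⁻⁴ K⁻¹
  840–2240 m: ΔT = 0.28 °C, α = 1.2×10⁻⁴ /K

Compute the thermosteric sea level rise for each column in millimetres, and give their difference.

A 0–300 m: 2 × 3×10⁻⁴ × 300 = 0.18000 m
A Layer 2: 2.8×10⁻⁴ × 1.2 × 640 = 0.21504 m
A 1.8×10⁻⁴ × 930 × 0.67 = 0.112158 m
A total: 0.507198 m
B 0–40 m: 40 × 0.24 × 1.7×10⁻⁴ = 0.001632 m
B 1.1×10⁻⁴ × 800 × 0.12 = 0.01056 m
B Layer 3: 1.2×10⁻⁴ × 0.28 × 1400 = 0.04704 m
B total: 0.059232 m
Difference: 0.507198 − 0.059232 = 0.447966 m

A: 510 mm; B: 59 mm; difference 450 mm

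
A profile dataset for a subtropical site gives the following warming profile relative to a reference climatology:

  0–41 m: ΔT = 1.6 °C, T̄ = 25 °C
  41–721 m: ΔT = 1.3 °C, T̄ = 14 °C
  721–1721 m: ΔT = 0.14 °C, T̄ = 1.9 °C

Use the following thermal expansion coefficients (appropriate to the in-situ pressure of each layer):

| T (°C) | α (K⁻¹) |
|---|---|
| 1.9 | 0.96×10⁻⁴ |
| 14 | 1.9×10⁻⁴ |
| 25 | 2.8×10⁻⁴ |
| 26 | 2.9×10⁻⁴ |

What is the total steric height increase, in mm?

Layer 1 at 25 °C → α = 2.8×10⁻⁴ K⁻¹
Layer 2 at 14 °C → α = 1.9×10⁻⁴ K⁻¹
Layer 3 at 1.9 °C → α = 0.96×10⁻⁴ K⁻¹
41 × 1.6 × 2.8×10⁻⁴ = 0.018368 m
680 × 1.9×10⁻⁴ × 1.3 = 0.16796 m
Layer 3: 0.14 × 1000 × 0.96×10⁻⁴ = 0.01344 m
Δh = 0.018368 + 0.16796 + 0.01344 = 0.199768 m ≈ 200 mm

about 200 mm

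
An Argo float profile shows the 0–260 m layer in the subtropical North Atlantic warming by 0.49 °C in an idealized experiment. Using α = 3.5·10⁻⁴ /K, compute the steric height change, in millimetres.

Δh = αΔT·H = 3.5×10⁻⁴ × 0.49 × 260 = 0.04459 m

Δh ≈ 44.6 mm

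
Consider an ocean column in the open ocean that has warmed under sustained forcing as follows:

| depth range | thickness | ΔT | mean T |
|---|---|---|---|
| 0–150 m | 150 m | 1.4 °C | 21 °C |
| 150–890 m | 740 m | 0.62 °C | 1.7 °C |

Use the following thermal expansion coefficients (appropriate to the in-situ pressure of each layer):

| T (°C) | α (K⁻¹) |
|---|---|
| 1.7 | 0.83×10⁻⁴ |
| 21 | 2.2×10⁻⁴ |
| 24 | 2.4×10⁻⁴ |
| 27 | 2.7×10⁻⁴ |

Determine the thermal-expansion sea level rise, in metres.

0.0843 m

Layer 1 at 21 °C → α = 2.2×10⁻⁴ K⁻¹
Layer 2 at 1.7 °C → α = 0.83×10⁻⁴ K⁻¹
Layer 1: 1.4 × 150 × 2.2×10⁻⁴ = 0.04620 m
740 × 0.83×10⁻⁴ × 0.62 = 0.0380804 m
Δh = 0.04620 + 0.0380804 = 0.0842804 m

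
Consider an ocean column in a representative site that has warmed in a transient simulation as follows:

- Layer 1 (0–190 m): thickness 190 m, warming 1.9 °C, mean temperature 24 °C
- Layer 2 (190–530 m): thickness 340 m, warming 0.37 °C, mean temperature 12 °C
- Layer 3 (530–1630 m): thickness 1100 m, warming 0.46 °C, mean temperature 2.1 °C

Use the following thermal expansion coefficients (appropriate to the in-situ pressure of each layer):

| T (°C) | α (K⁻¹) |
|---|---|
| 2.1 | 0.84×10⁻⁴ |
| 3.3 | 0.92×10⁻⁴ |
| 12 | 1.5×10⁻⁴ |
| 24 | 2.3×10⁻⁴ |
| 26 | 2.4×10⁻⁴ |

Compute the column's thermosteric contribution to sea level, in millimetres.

about 144 mm

Layer 1 at 24 °C → α = 2.3×10⁻⁴ K⁻¹
Layer 2 at 12 °C → α = 1.5×10⁻⁴ K⁻¹
Layer 3 at 2.1 °C → α = 0.84×10⁻⁴ K⁻¹
0–190 m: 1.9 × 190 × 2.3×10⁻⁴ = 0.08303 m
0.37 × 340 × 1.5×10⁻⁴ = 0.01887 m
Layer 3: 0.84×10⁻⁴ × 0.46 × 1100 = 0.042504 m
Δh = 0.08303 + 0.01887 + 0.042504 = 0.144404 m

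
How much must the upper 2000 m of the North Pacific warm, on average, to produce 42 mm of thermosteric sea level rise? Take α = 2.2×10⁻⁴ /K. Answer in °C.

ΔT = Δh/(αH) = 0.042 / (2.2×10⁻⁴ × 2000) ≈ 0.09545 °C

0.0955 °C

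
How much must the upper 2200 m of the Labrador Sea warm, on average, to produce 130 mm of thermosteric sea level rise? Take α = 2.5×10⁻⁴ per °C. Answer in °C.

ΔT ≈ 0.236 °C

ΔT = Δh/(αH) = 0.13 / (2.5×10⁻⁴ × 2200) ≈ 0.2364 °C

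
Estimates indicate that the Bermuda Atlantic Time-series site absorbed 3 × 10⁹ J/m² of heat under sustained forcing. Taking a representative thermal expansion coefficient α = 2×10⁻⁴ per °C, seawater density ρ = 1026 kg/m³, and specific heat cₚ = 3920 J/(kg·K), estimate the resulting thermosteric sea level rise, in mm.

Δh = αQ/(ρcₚ) = 2×10⁻⁴ × 3×10⁹ / (1026 × 3920) ≈ 0.14918 m

about 149 mm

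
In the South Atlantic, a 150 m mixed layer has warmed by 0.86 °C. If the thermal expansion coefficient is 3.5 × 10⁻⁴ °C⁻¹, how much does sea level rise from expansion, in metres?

Δh = 0.0452 m

Δh = αΔT·H = 3.5×10⁻⁴ × 0.86 × 150 = 0.04515 m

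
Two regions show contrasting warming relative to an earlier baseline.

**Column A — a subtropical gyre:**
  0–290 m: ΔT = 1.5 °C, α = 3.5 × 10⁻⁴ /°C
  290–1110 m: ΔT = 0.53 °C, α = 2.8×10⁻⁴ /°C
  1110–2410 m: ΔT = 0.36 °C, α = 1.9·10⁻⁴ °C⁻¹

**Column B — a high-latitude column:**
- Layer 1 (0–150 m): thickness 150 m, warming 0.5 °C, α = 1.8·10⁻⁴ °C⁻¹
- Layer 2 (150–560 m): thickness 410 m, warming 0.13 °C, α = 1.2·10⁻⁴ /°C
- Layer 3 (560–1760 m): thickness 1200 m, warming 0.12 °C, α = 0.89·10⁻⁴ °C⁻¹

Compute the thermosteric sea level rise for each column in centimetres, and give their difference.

A: 36.3 cm; B: 3.27 cm; difference 33.0 cm

A Layer 1: 1.5 × 290 × 3.5×10⁻⁴ = 0.15225 m
A Layer 2: 2.8×10⁻⁴ × 820 × 0.53 = 0.121688 m
A 0.36 × 1.9×10⁻⁴ × 1300 = 0.08892 m
A total: 0.362858 m
B 150 × 0.5 × 1.8×10⁻⁴ = 0.01350 m
B 410 × 1.2×10⁻⁴ × 0.13 = 0.006396 m
B 0.89×10⁻⁴ × 1200 × 0.12 = 0.012816 m
B total: 0.032712 m
Difference: 0.362858 − 0.032712 = 0.330146 m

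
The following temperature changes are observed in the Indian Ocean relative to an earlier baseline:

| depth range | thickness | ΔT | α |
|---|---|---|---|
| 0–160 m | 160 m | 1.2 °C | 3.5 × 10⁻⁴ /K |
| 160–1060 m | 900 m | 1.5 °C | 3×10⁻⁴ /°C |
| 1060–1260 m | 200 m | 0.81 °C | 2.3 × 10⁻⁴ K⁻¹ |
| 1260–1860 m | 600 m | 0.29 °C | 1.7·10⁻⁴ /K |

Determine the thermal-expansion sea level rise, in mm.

539 mm of thermosteric rise

0–160 m: 3.5×10⁻⁴ × 1.2 × 160 = 0.06720 m
Layer 2: 3×10⁻⁴ × 900 × 1.5 = 0.40500 m
1060–1260 m: 0.81 × 2.3×10⁻⁴ × 200 = 0.03726 m
1260–1860 m: 0.29 × 1.7×10⁻⁴ × 600 = 0.02958 m
Δh = 0.06720 + 0.40500 + 0.03726 + 0.02958 = 0.53904 m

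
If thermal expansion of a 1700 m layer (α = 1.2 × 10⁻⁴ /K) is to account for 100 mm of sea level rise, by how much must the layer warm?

about 0.49 °C

ΔT = Δh/(αH) = 0.1 / (1.2×10⁻⁴ × 1700) ≈ 0.4902 °C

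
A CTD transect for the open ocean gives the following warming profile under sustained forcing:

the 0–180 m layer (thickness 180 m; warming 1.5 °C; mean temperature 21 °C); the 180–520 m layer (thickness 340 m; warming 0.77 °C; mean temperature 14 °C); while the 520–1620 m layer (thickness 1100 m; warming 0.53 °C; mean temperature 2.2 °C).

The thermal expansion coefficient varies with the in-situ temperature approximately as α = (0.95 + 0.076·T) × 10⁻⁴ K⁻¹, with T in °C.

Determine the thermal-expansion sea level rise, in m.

Layer 1: α = (0.95 + 0.076×21)×10⁻⁴ = 2.546×10⁻⁴ K⁻¹
Layer 2: α = (0.95 + 0.076×14)×10⁻⁴ = 2.014×10⁻⁴ K⁻¹
Layer 3: α = (0.95 + 0.076×2.2)×10⁻⁴ = 1.1172×10⁻⁴ K⁻¹
180 × 1.5 × 2.546×10⁻⁴ = 0.068742 m
180–520 m: 0.77 × 2.014×10⁻⁴ × 340 = 0.05272652 m
520–1620 m: 0.53 × 1100 × 1.1172×10⁻⁴ = 0.06513276 m
Δh = 0.068742 + 0.05272652 + 0.06513276 = 0.18660128 m ≈ 0.187 m

0.187 m of thermosteric rise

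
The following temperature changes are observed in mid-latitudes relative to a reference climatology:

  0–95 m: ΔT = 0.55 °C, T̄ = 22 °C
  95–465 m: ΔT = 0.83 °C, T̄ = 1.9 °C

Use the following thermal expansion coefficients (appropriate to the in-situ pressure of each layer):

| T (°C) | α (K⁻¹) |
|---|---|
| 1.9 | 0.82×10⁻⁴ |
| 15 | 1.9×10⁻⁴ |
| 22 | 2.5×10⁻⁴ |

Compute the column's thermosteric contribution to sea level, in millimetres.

Layer 1 at 22 °C → α = 2.5×10⁻⁴ K⁻¹
Layer 2 at 1.9 °C → α = 0.82×10⁻⁴ K⁻¹
0–95 m: 95 × 2.5×10⁻⁴ × 0.55 = 0.0130625 m
95–465 m: 0.83 × 0.82×10⁻⁴ × 370 = 0.0251822 m
Δh = 0.0130625 + 0.0251822 = 0.0382447 m

Δh = 38 mm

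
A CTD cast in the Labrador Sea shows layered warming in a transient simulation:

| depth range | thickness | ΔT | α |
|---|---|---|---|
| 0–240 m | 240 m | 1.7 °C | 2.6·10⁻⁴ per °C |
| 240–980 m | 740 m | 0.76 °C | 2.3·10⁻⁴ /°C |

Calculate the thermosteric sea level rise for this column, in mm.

1.7 × 240 × 2.6×10⁻⁴ = 0.10608 m
240–980 m: 740 × 2.3×10⁻⁴ × 0.76 = 0.129352 m
Δh = 0.10608 + 0.129352 = 0.235432 m ≈ 235 mm

about 235 mm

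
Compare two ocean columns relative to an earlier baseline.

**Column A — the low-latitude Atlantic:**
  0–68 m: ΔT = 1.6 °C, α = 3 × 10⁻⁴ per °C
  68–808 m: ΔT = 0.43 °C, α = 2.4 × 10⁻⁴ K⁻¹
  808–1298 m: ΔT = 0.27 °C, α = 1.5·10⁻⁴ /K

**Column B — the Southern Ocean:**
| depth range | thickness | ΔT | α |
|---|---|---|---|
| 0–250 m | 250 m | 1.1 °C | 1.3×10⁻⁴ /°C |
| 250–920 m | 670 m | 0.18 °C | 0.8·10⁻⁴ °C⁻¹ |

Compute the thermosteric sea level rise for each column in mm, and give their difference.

Δh_A ≈ 129 mm, Δh_B ≈ 45.4 mm; difference ≈ 83.5 mm

A Layer 1: 3×10⁻⁴ × 1.6 × 68 = 0.03264 m
A Layer 2: 740 × 0.43 × 2.4×10⁻⁴ = 0.076368 m
A Layer 3: 1.5×10⁻⁴ × 0.27 × 490 = 0.019845 m
A total: 0.128853 m
B 1.1 × 1.3×10⁻⁴ × 250 = 0.03575 m
B 670 × 0.8×10⁻⁴ × 0.18 = 0.009648 m
B total: 0.045398 m
Difference: 0.128853 − 0.045398 = 0.083455 m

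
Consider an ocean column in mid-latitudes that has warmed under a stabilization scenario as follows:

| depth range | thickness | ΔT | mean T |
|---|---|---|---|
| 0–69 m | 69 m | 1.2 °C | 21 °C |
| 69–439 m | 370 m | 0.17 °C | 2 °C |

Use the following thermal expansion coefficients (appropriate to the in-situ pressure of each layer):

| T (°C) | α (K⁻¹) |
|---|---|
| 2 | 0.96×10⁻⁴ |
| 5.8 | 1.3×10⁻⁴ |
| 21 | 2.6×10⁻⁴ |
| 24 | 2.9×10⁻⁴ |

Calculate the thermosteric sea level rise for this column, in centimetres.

2.76 cm of thermosteric rise

Layer 1 at 21 °C → α = 2.6×10⁻⁴ K⁻¹
Layer 2 at 2 °C → α = 0.96×10⁻⁴ K⁻¹
Layer 1: 69 × 2.6×10⁻⁴ × 1.2 = 0.021528 m
0.17 × 370 × 0.96×10⁻⁴ = 0.0060384 m
Δh = 0.021528 + 0.0060384 = 0.0275664 m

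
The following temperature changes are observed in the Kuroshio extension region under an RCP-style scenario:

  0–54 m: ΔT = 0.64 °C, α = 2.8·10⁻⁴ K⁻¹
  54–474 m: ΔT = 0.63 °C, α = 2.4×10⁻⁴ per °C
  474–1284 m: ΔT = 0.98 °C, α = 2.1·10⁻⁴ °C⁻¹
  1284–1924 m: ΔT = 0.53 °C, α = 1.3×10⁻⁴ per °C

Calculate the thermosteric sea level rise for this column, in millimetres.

Layer 1: 0.64 × 2.8×10⁻⁴ × 54 = 0.0096768 m
54–474 m: 420 × 2.4×10⁻⁴ × 0.63 = 0.063504 m
Layer 3: 0.98 × 2.1×10⁻⁴ × 810 = 0.166698 m
Layer 4: 1.3×10⁻⁴ × 640 × 0.53 = 0.044096 m
Δh = 0.0096768 + 0.063504 + 0.166698 + 0.044096 = 0.2839748 m

Δh ≈ 280 mm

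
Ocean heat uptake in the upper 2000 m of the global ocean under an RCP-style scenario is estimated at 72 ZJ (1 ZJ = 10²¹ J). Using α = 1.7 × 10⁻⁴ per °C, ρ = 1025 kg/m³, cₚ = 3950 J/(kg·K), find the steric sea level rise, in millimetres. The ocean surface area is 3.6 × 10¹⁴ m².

about 8.40 mm

Per unit area: Q = 72×10²¹ / (3.6×10¹⁴) = 2×10⁸ J/m²
Δh = αQ/(ρcₚ) = 1.7×10⁻⁴ × 2×10⁸ / (1025 × 3950) ≈ 0.0083977 m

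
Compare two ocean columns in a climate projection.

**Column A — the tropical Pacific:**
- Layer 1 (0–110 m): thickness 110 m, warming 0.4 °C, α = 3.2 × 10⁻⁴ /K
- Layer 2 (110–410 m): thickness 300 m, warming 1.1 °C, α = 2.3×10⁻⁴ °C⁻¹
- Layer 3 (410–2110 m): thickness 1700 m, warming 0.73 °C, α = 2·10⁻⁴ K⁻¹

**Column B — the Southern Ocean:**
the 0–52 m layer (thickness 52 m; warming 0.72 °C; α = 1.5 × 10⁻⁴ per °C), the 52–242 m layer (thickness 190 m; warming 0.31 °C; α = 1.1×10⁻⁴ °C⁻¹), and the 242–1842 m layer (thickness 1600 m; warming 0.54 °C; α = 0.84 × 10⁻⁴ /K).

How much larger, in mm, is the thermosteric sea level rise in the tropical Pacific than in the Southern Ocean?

254 mm larger

A 110 × 0.4 × 3.2×10⁻⁴ = 0.01408 m
A 300 × 2.3×10⁻⁴ × 1.1 = 0.07590 m
A 410–2110 m: 0.73 × 1700 × 2×10⁻⁴ = 0.24820 m
A total: 0.33818 m
B 0.72 × 52 × 1.5×10⁻⁴ = 0.005616 m
B 52–242 m: 0.31 × 190 × 1.1×10⁻⁴ = 0.006479 m
B 1600 × 0.84×10⁻⁴ × 0.54 = 0.072576 m
B total: 0.084671 m
Difference: 0.33818 − 0.084671 = 0.253509 m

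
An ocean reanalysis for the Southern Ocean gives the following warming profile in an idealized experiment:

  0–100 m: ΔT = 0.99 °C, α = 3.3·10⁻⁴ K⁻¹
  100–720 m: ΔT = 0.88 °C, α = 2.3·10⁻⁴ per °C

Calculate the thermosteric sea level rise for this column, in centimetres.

3.3×10⁻⁴ × 100 × 0.99 = 0.03267 m
100–720 m: 0.88 × 2.3×10⁻⁴ × 620 = 0.125488 m
Δh = 0.03267 + 0.125488 = 0.158158 m ≈ 15.8 cm

15.8 cm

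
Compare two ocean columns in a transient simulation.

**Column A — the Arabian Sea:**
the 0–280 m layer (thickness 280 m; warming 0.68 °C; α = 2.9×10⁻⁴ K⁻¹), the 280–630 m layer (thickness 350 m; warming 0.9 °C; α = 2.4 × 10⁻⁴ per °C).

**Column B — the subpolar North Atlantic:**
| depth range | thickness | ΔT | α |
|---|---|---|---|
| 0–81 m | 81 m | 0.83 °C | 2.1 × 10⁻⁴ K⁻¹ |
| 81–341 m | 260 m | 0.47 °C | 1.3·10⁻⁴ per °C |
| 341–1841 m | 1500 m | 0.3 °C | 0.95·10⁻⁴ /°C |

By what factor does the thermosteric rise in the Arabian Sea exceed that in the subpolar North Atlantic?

≈ 1.8×

A 280 × 2.9×10⁻⁴ × 0.68 = 0.055216 m
A Layer 2: 350 × 2.4×10⁻⁴ × 0.9 = 0.07560 m
A total: 0.130816 m
B Layer 1: 81 × 2.1×10⁻⁴ × 0.83 = 0.0141183 m
B 81–341 m: 1.3×10⁻⁴ × 0.47 × 260 = 0.015886 m
B Layer 3: 0.95×10⁻⁴ × 0.3 × 1500 = 0.04275 m
B total: 0.0727543 m
Ratio: 0.130816 / 0.0727543 ≈ 1.798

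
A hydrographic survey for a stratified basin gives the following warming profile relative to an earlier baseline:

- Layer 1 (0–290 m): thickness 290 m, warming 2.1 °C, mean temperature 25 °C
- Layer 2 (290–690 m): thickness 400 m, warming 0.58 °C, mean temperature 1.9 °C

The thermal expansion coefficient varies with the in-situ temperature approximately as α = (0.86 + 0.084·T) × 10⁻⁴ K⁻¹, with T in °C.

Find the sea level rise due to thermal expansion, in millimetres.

204 mm

Layer 1: α = (0.86 + 0.084×25)×10⁻⁴ = 2.96×10⁻⁴ K⁻¹
Layer 2: α = (0.86 + 0.084×1.9)×10⁻⁴ = 1.0196×10⁻⁴ K⁻¹
Layer 1: 290 × 2.1 × 2.96×10⁻⁴ = 0.180264 m
0.58 × 400 × 1.0196×10⁻⁴ = 0.02365472 m
Δh = 0.180264 + 0.02365472 = 0.20391872 m ≈ 204 mm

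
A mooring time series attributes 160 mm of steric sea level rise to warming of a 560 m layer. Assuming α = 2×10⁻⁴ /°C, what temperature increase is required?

about 1.4 °C

ΔT = Δh/(αH) = 0.16 / (2×10⁻⁴ × 560) ≈ 1.429 °C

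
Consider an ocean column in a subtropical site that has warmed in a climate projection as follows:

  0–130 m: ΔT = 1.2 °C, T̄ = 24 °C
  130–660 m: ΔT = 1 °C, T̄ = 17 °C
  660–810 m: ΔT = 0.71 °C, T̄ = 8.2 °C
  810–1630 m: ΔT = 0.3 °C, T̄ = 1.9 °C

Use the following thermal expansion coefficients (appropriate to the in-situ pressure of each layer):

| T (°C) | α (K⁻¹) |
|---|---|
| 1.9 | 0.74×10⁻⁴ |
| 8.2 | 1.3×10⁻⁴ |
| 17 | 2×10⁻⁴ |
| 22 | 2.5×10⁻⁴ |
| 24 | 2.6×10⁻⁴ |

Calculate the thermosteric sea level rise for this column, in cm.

Δh = 17.9 cm

Layer 1 at 24 °C → α = 2.6×10⁻⁴ K⁻¹
Layer 2 at 17 °C → α = 2×10⁻⁴ K⁻¹
Layer 3 at 8.2 °C → α = 1.3×10⁻⁴ K⁻¹
Layer 4 at 1.9 °C → α = 0.74×10⁻⁴ K⁻¹
1.2 × 2.6×10⁻⁴ × 130 = 0.04056 m
130–660 m: 530 × 2×10⁻⁴ × 1 = 0.10600 m
Layer 3: 150 × 0.71 × 1.3×10⁻⁴ = 0.013845 m
810–1630 m: 0.74×10⁻⁴ × 0.3 × 820 = 0.018204 m
Δh = 0.04056 + 0.10600 + 0.013845 + 0.018204 = 0.178609 m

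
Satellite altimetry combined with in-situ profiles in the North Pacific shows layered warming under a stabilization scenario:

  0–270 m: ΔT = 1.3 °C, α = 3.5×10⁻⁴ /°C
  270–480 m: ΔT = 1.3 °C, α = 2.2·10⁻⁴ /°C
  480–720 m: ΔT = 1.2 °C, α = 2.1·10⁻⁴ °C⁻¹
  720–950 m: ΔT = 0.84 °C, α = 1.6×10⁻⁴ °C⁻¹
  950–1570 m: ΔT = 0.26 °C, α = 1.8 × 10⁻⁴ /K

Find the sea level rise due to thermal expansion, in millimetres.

1.3 × 270 × 3.5×10⁻⁴ = 0.12285 m
Layer 2: 2.2×10⁻⁴ × 210 × 1.3 = 0.06006 m
480–720 m: 1.2 × 240 × 2.1×10⁻⁴ = 0.06048 m
230 × 1.6×10⁻⁴ × 0.84 = 0.030912 m
620 × 0.26 × 1.8×10⁻⁴ = 0.029016 m
Δh = 0.12285 + 0.06006 + 0.06048 + 0.030912 + 0.029016 = 0.303318 m

300 mm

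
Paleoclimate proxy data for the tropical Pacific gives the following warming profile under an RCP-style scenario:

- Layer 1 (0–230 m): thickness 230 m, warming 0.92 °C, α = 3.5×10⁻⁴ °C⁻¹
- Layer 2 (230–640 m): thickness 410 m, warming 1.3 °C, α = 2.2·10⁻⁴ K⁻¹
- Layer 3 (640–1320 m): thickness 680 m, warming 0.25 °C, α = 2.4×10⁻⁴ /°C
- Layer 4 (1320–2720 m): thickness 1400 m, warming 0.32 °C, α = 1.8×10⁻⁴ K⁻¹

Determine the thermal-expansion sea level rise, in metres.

0.31 m

0–230 m: 3.5×10⁻⁴ × 230 × 0.92 = 0.07406 m
1.3 × 410 × 2.2×10⁻⁴ = 0.11726 m
Layer 3: 0.25 × 2.4×10⁻⁴ × 680 = 0.04080 m
1.8×10⁻⁴ × 1400 × 0.32 = 0.08064 m
Δh = 0.07406 + 0.11726 + 0.04080 + 0.08064 = 0.31276 m ≈ 0.31 m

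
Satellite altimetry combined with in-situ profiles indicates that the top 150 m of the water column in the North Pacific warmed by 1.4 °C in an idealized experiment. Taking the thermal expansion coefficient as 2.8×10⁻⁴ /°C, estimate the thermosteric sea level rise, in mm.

Δh = αΔT·H = 2.8×10⁻⁴ × 1.4 × 150 = 0.05880 m

59 mm of thermosteric rise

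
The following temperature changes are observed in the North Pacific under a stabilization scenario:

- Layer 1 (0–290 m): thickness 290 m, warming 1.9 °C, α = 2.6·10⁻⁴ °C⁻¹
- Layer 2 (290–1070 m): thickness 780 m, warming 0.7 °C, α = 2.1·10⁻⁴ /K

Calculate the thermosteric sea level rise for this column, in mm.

Δh ≈ 258 mm

Layer 1: 290 × 2.6×10⁻⁴ × 1.9 = 0.14326 m
2.1×10⁻⁴ × 0.7 × 780 = 0.11466 m
Δh = 0.14326 + 0.11466 = 0.25792 m ≈ 258 mm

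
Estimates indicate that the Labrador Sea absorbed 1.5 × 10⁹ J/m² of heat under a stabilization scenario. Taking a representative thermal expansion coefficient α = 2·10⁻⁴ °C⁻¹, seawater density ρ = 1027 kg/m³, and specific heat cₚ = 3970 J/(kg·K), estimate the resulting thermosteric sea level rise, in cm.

7.4 cm

Δh = αQ/(ρcₚ) = 2×10⁻⁴ × 1.5×10⁹ / (1027 × 3970) ≈ 0.07358 m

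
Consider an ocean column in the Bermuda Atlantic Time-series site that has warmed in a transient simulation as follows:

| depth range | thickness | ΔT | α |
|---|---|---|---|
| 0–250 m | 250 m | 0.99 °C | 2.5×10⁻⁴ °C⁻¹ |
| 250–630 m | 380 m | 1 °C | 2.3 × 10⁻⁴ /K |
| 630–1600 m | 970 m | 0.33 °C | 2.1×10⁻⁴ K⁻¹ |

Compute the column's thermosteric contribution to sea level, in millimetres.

Layer 1: 0.99 × 2.5×10⁻⁴ × 250 = 0.061875 m
250–630 m: 1 × 2.3×10⁻⁴ × 380 = 0.08740 m
Layer 3: 2.1×10⁻⁴ × 970 × 0.33 = 0.067221 m
Δh = 0.061875 + 0.08740 + 0.067221 = 0.216496 m ≈ 216 mm

Δh ≈ 216 mm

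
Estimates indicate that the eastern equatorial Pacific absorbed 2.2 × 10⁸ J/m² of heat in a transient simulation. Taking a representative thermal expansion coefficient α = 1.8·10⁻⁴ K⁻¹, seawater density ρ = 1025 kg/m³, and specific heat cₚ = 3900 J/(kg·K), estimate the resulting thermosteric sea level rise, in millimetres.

Δh = αQ/(ρcₚ) = 1.8×10⁻⁴ × 2.2×10⁸ / (1025 × 3900) ≈ 0.0099062 m

Δh = 9.91 mm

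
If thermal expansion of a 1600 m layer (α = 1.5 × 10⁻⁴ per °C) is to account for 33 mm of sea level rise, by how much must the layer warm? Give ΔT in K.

ΔT = Δh/(αH) = 0.033 / (1.5×10⁻⁴ × 1600) = 0.1375 K

about 0.14 K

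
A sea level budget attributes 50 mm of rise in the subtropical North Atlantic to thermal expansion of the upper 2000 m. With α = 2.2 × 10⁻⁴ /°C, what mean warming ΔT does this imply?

about 0.11 K

ΔT = Δh/(αH) = 0.05 / (2.2×10⁻⁴ × 2000) ≈ 0.1136 K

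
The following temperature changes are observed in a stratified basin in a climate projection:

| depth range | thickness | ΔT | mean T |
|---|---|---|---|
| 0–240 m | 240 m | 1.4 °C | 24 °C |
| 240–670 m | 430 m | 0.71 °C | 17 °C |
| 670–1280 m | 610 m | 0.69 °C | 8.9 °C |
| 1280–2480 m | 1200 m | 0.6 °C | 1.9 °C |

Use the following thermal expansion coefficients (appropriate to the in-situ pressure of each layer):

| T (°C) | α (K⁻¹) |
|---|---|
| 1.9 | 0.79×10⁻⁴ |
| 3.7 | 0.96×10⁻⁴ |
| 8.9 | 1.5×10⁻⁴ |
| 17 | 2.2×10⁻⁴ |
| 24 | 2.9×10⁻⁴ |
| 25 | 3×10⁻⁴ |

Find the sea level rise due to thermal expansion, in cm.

Layer 1 at 24 °C → α = 2.9×10⁻⁴ K⁻¹
Layer 2 at 17 °C → α = 2.2×10⁻⁴ K⁻¹
Layer 3 at 8.9 °C → α = 1.5×10⁻⁴ K⁻¹
Layer 4 at 1.9 °C → α = 0.79×10⁻⁴ K⁻¹
1.4 × 2.9×10⁻⁴ × 240 = 0.09744 m
240–670 m: 430 × 2.2×10⁻⁴ × 0.71 = 0.067166 m
Layer 3: 1.5×10⁻⁴ × 610 × 0.69 = 0.063135 m
1200 × 0.79×10⁻⁴ × 0.6 = 0.05688 m
Δh = 0.09744 + 0.067166 + 0.063135 + 0.05688 = 0.284621 m

Δh ≈ 28 cm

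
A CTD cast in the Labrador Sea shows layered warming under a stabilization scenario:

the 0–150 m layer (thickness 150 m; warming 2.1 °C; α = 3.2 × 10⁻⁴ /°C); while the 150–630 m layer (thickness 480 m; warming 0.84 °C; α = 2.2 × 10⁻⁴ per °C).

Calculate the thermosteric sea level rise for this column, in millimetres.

about 190 mm

0–150 m: 150 × 2.1 × 3.2×10⁻⁴ = 0.10080 m
0.84 × 2.2×10⁻⁴ × 480 = 0.088704 m
Δh = 0.10080 + 0.088704 = 0.189504 m ≈ 190 mm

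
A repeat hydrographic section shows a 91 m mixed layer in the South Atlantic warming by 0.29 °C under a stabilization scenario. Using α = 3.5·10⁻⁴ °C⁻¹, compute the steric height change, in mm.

Δh = 9.24 mm

Δh = αΔT·H = 3.5×10⁻⁴ × 0.29 × 91 = 0.0092365 m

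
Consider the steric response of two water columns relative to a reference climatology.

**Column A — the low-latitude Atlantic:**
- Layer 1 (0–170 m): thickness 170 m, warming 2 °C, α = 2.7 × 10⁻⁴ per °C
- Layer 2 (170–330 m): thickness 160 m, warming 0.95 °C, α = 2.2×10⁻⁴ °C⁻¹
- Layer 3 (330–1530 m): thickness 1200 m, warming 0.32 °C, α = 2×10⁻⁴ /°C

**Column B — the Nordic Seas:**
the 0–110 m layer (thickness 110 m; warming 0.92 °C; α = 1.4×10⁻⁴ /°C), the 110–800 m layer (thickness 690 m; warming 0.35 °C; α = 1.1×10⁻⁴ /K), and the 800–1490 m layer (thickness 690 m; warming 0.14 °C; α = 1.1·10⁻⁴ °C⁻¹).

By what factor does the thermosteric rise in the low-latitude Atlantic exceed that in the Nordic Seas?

a factor of 3.9

A 0–170 m: 2 × 2.7×10⁻⁴ × 170 = 0.09180 m
A Layer 2: 160 × 2.2×10⁻⁴ × 0.95 = 0.03344 m
A 330–1530 m: 2×10⁻⁴ × 0.32 × 1200 = 0.07680 m
A total: 0.20204 m
B Layer 1: 1.4×10⁻⁴ × 110 × 0.92 = 0.014168 m
B 110–800 m: 0.35 × 690 × 1.1×10⁻⁴ = 0.026565 m
B 800–1490 m: 0.14 × 1.1×10⁻⁴ × 690 = 0.010626 m
B total: 0.051359 m
Ratio: 0.20204 / 0.051359 ≈ 3.934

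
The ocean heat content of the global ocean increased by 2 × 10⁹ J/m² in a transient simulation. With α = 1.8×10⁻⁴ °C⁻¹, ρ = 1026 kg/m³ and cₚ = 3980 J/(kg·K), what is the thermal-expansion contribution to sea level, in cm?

Δh = 8.8 cm

Δh = αQ/(ρcₚ) = 1.8×10⁻⁴ × 2×10⁹ / (1026 × 3980) ≈ 0.08816 m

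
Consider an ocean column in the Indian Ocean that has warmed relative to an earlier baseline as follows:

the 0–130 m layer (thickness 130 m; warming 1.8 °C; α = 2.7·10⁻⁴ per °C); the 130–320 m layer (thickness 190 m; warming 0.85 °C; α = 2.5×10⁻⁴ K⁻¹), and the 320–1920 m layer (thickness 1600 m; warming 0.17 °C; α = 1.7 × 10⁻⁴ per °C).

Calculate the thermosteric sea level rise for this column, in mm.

Δh ≈ 150 mm

Layer 1: 130 × 1.8 × 2.7×10⁻⁴ = 0.06318 m
0.85 × 190 × 2.5×10⁻⁴ = 0.040375 m
320–1920 m: 1600 × 1.7×10⁻⁴ × 0.17 = 0.04624 m
Δh = 0.06318 + 0.040375 + 0.04624 = 0.149795 m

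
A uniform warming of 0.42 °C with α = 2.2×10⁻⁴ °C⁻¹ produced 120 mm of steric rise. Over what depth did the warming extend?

H = Δh/(αΔT) = 0.12 / (2.2×10⁻⁴ × 0.42) ≈ 1299 m

1300 m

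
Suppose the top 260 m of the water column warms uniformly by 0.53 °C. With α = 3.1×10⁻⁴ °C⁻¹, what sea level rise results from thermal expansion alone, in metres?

Δh = αΔT·H = 3.1×10⁻⁴ × 0.53 × 260 = 0.042718 m

0.0427 m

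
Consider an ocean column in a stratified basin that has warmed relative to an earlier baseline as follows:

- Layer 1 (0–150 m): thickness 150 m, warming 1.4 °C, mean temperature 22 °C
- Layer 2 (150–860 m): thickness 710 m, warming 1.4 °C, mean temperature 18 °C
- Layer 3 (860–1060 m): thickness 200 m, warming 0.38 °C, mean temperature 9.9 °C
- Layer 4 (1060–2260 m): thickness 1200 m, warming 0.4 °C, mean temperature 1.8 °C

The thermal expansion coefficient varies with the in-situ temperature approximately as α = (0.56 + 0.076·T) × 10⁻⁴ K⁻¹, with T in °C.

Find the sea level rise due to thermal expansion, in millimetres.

about 282 mm

Layer 1: α = (0.56 + 0.076×22)×10⁻⁴ = 2.232×10⁻⁴ K⁻¹
Layer 2: α = (0.56 + 0.076×18)×10⁻⁴ = 1.928×10⁻⁴ K⁻¹
Layer 3: α = (0.56 + 0.076×9.9)×10⁻⁴ = 1.3124×10⁻⁴ K⁻¹
Layer 4: α = (0.56 + 0.076×1.8)×10⁻⁴ = 0.6968×10⁻⁴ K⁻¹
Layer 1: 2.232×10⁻⁴ × 150 × 1.4 = 0.046872 m
710 × 1.928×10⁻⁴ × 1.4 = 0.1916432 m
0.38 × 200 × 1.3124×10⁻⁴ = 0.00997424 m
Layer 4: 0.6968×10⁻⁴ × 0.4 × 1200 = 0.0334464 m
Δh = 0.046872 + 0.1916432 + 0.00997424 + 0.0334464 = 0.28193584 m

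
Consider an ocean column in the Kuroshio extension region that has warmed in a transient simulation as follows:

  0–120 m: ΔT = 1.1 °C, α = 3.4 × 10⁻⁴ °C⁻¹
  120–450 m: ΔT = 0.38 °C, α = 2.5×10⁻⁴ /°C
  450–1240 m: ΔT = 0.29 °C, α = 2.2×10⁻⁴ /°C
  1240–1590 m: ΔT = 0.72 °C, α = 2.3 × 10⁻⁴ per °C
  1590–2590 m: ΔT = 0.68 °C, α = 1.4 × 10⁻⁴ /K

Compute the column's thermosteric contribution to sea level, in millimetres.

Δh = 280 mm

0–120 m: 120 × 3.4×10⁻⁴ × 1.1 = 0.04488 m
120–450 m: 0.38 × 330 × 2.5×10⁻⁴ = 0.03135 m
Layer 3: 790 × 2.2×10⁻⁴ × 0.29 = 0.050402 m
Layer 4: 350 × 0.72 × 2.3×10⁻⁴ = 0.05796 m
1590–2590 m: 1000 × 1.4×10⁻⁴ × 0.68 = 0.09520 m
Δh = 0.04488 + 0.03135 + 0.050402 + 0.05796 + 0.09520 = 0.279792 m ≈ 280 mm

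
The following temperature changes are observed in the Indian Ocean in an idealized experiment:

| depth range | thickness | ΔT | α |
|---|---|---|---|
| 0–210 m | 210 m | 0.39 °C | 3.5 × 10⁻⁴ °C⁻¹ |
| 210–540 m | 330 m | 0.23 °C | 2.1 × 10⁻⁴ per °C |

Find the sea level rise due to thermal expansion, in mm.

Δh ≈ 44.6 mm

0–210 m: 3.5×10⁻⁴ × 210 × 0.39 = 0.028665 m
0.23 × 2.1×10⁻⁴ × 330 = 0.015939 m
Δh = 0.028665 + 0.015939 = 0.044604 m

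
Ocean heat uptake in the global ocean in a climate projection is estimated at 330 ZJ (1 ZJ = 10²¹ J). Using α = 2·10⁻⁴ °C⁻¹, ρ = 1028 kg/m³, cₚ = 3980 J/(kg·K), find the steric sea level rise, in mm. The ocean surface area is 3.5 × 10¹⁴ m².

46 mm

Per unit area: Q = 330×10²¹ / (3.5×10¹⁴) ≈ 9.429×10⁸ J/m²
Δh = αQ/(ρcₚ) = 2×10⁻⁴ × 9.429×10⁸ / (1028 × 3980) ≈ 0.046091 m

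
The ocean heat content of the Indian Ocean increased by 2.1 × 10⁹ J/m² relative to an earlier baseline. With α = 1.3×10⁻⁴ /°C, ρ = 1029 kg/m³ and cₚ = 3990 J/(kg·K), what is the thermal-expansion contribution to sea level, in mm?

Δh ≈ 66 mm

Δh = αQ/(ρcₚ) = 1.3×10⁻⁴ × 2.1×10⁹ / (1029 × 3990) ≈ 0.066493 m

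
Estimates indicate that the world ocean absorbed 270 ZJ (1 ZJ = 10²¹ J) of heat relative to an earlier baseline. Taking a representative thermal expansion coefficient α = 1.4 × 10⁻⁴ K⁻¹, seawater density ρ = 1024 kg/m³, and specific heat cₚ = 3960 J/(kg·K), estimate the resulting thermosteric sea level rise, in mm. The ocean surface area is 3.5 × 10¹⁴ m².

26.6 mm of thermosteric rise

Per unit area: Q = 270×10²¹ / (3.5×10¹⁴) ≈ 7.714×10⁸ J/m²
Δh = αQ/(ρcₚ) = 1.4×10⁻⁴ × 7.714×10⁸ / (1024 × 3960) ≈ 0.026633 m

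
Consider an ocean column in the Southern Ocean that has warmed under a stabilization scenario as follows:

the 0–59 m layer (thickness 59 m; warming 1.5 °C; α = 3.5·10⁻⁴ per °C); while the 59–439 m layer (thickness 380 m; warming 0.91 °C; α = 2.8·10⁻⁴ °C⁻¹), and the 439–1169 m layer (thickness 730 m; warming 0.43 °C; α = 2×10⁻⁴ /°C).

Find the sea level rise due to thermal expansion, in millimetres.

Layer 1: 1.5 × 59 × 3.5×10⁻⁴ = 0.030975 m
Layer 2: 0.91 × 380 × 2.8×10⁻⁴ = 0.096824 m
439–1169 m: 730 × 2×10⁻⁴ × 0.43 = 0.06278 m
Δh = 0.030975 + 0.096824 + 0.06278 = 0.190579 m

190 mm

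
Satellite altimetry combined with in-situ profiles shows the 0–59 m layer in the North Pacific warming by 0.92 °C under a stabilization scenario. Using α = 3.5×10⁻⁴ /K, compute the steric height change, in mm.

Δh ≈ 19.0 mm

Δh = αΔT·H = 3.5×10⁻⁴ × 0.92 × 59 = 0.018998 m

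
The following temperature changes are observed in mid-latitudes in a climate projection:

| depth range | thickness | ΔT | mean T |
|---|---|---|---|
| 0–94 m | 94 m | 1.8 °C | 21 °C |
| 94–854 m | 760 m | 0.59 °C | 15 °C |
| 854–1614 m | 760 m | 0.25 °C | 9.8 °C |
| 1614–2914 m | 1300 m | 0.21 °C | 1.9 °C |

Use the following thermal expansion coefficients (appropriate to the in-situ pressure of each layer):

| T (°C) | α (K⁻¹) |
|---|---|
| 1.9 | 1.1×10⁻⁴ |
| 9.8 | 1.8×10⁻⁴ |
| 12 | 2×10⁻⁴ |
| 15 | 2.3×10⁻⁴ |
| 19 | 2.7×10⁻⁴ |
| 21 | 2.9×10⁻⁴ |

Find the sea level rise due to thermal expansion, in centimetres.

Layer 1 at 21 °C → α = 2.9×10⁻⁴ K⁻¹
Layer 2 at 15 °C → α = 2.3×10⁻⁴ K⁻¹
Layer 3 at 9.8 °C → α = 1.8×10⁻⁴ K⁻¹
Layer 4 at 1.9 °C → α = 1.1×10⁻⁴ K⁻¹
2.9×10⁻⁴ × 1.8 × 94 = 0.049068 m
Layer 2: 760 × 0.59 × 2.3×10⁻⁴ = 0.103132 m
Layer 3: 0.25 × 1.8×10⁻⁴ × 760 = 0.03420 m
1614–2914 m: 1300 × 1.1×10⁻⁴ × 0.21 = 0.03003 m
Δh = 0.049068 + 0.103132 + 0.03420 + 0.03003 = 0.21643 m ≈ 22 cm

Δh ≈ 22 cm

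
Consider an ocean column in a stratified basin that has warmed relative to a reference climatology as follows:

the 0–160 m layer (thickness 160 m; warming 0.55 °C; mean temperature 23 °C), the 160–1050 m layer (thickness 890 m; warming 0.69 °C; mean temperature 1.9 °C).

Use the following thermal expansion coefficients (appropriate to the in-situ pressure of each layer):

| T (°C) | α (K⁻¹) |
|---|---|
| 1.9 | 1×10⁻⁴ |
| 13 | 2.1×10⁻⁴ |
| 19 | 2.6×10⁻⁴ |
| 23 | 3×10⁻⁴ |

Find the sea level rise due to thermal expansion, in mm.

Δh = 87.8 mm

Layer 1 at 23 °C → α = 3×10⁻⁴ K⁻¹
Layer 2 at 1.9 °C → α = 1×10⁻⁴ K⁻¹
0–160 m: 3×10⁻⁴ × 0.55 × 160 = 0.02640 m
160–1050 m: 0.69 × 890 × 1×10⁻⁴ = 0.06141 m
Δh = 0.02640 + 0.06141 = 0.08781 m ≈ 87.8 mm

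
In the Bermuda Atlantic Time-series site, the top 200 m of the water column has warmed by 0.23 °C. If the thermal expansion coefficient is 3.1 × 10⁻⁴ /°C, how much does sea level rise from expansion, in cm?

Δh = 1.43 cm

Δh = αΔT·H = 3.1×10⁻⁴ × 0.23 × 200 = 0.01426 m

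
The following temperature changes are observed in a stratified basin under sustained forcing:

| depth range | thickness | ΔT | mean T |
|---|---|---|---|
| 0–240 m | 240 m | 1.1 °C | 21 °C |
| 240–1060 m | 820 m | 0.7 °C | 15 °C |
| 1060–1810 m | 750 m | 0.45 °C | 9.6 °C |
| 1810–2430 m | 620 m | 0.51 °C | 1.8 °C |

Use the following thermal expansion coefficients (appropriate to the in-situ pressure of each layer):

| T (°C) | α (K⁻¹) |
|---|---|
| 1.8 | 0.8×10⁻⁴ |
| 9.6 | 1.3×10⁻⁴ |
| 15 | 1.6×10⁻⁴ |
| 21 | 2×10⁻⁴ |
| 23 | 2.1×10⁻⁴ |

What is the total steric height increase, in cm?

Layer 1 at 21 °C → α = 2×10⁻⁴ K⁻¹
Layer 2 at 15 °C → α = 1.6×10⁻⁴ K⁻¹
Layer 3 at 9.6 °C → α = 1.3×10⁻⁴ K⁻¹
Layer 4 at 1.8 °C → α = 0.8×10⁻⁴ K⁻¹
0–240 m: 2×10⁻⁴ × 1.1 × 240 = 0.05280 m
Layer 2: 0.7 × 1.6×10⁻⁴ × 820 = 0.09184 m
1060–1810 m: 750 × 1.3×10⁻⁴ × 0.45 = 0.043875 m
1810–2430 m: 0.8×10⁻⁴ × 0.51 × 620 = 0.025296 m
Δh = 0.05280 + 0.09184 + 0.043875 + 0.025296 = 0.213811 m ≈ 21 cm

21 cm of thermosteric rise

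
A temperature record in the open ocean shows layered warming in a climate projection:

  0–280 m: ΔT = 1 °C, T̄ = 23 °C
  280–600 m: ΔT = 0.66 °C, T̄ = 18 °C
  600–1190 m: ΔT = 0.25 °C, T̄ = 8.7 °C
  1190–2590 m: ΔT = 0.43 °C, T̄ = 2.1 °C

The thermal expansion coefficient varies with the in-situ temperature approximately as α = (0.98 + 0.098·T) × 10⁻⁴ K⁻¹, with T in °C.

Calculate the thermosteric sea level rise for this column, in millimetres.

Δh ≈ 250 mm

Layer 1: α = (0.98 + 0.098×23)×10⁻⁴ = 3.234×10⁻⁴ K⁻¹
Layer 2: α = (0.98 + 0.098×18)×10⁻⁴ = 2.744×10⁻⁴ K⁻¹
Layer 3: α = (0.98 + 0.098×8.7)×10⁻⁴ = 1.8326×10⁻⁴ K⁻¹
Layer 4: α = (0.98 + 0.098×2.1)×10⁻⁴ = 1.1858×10⁻⁴ K⁻¹
0–280 m: 280 × 1 × 3.234×10⁻⁴ = 0.090552 m
280–600 m: 2.744×10⁻⁴ × 320 × 0.66 = 0.05795328 m
600–1190 m: 590 × 0.25 × 1.8326×10⁻⁴ = 0.02703085 m
1.1858×10⁻⁴ × 1400 × 0.43 = 0.07138516 m
Δh = 0.090552 + 0.05795328 + 0.02703085 + 0.07138516 = 0.24692129 m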